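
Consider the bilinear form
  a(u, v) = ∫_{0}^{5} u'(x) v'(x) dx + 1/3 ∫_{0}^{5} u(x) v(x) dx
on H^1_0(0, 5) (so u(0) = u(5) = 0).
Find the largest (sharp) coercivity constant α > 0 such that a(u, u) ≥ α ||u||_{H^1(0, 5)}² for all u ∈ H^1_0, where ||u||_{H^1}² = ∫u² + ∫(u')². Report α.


α = (25/3 + π^2)/(π^2 + 25)

Coercivity of a(·,·) on H^1_0(0, 5) means a(u, u) ≥ α ||u||_{H^1}² for every u ∈ H^1_0.
The interval has length L = 5, and Poincaré/coercivity depend only on L. Here a(u, u) = ∫(u')² + (1/3)·∫u².
Here 0 < c = 1/3 < 1. The condition a(u,u) ≥ α||u||_{H^1}² reads (1−α)∫(u')² ≥ (α−c)∫u². Any admissible α is ≤ 1 (rapidly oscillating u have ∫u²/∫(u')² → 0), and α = 1 would force 0 ≥ (1−c)∫u², impossible since c < 1; so 1−α > 0. By the sharp Poincaré inequality on H^1_0 of an interval of length L, ∫(u')² ≥ (π/L)²∫u² with equality for the first sine mode sin(π(x−x₀)/L) (x₀ the left endpoint), so the inequality holds for all u iff (1−α)(π/L)² ≥ α − c, i.e. α ≤ ((π/L)² + c)/((π/L)² + 1) = (1 + c(L/π)²)/(1 + (L/π)²). With (π/L)² = π^2/25 and c = 1/3, the largest admissible constant is α = ((π/L)² + c)/((π/L)² + 1).
Simplifying, α = (25/3 + π^2)/(π^2 + 25).


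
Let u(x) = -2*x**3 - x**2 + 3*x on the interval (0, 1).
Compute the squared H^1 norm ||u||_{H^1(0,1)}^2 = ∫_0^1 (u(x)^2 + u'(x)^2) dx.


||u||_{H^1}^2 = 85/14

The H^1 norm (squared) on an interval (0, L) is
  ||u||_{H^1}^2 = ∫_0^L u(x)^2 dx + ∫_0^L u'(x)^2 dx.
Compute u'(x) = -6*x**2 - 2*x + 3.
Then u(x)^2 = 4*x**6 + 4*x**5 - 11*x**4 - 6*x**3 + 9*x**2 and u'(x)^2 = 36*x**4 + 24*x**3 - 32*x**2 - 12*x + 9.
Integrate each monomial from 0 to 1 using ∫_0^1 c·x^n dx = c·1^(n+1)/(n+1):
  ∫_0^1 u(x)^2 dx = ∫_0^1 (4*x^6 + 4*x^5 - 11*x^4 - 6*x^3 + 9*x^2) dx. Term by term:
    ∫_0^1 4*x^6 dx = 4/7;  ∫_0^1 4*x^5 dx = 2/3;  ∫_0^1 -11*x^4 dx = -11/5;
    ∫_0^1 -6*x^3 dx = -3/2;  ∫_0^1 9*x^2 dx = 3.
  Sum: 4/7 + 2/3 − 11/5 − 3/2 + 3 = 113/210.
  ∫_0^1 u'(x)^2 dx = ∫_0^1 (36*x^4 + 24*x^3 - 32*x^2 - 12*x + 9) dx. Term by term:
    ∫_0^1 36*x^4 dx = 36/5;  ∫_0^1 24*x^3 dx = 6;  ∫_0^1 -32*x^2 dx = -32/3;
    ∫_0^1 -12*x dx = -6;  ∫_0^1 9 dx = 9.
  Sum: 36/5 + 6 − 32/3 − 6 + 9 = 83/15.
Adding: ||u||_{H^1}^2 = 113/210 + 83/15 = 85/14.


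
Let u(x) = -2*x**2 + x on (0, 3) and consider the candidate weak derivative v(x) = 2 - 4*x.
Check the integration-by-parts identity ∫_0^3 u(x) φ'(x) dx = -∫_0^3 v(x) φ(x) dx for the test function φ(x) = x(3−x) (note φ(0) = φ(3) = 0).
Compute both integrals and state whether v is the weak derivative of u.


LHS = 45/2, RHS = 18. No, v is not the weak derivative of u.

u(x) = -2*x**2 + x, classical derivative u'(x) = 1 - 4*x.
φ(x) = x(3−x), so φ'(x) = 3 - 2*x.
Note φ(0) = φ(3) = 0, so the boundary term u·φ vanishes.
LHS = ∫_0^3 u(x) φ'(x) dx = ∫_0^3 (4*x^3 - 8*x^2 + 3*x) dx. Term by term:
  ∫_0^3 4*x^3 dx = 81;  ∫_0^3 -8*x^2 dx = -72;  ∫_0^3 3*x dx = 27/2.
Sum: 81 − 72 + 27/2 = 45/2.
So LHS = 45/2.
∫_0^3 v(x) φ(x) dx = ∫_0^3 (4*x^3 - 14*x^2 + 6*x) dx. Term by term:
  ∫_0^3 4*x^3 dx = 81;  ∫_0^3 -14*x^2 dx = -126;  ∫_0^3 6*x dx = 27.
Sum: 81 − 126 + 27 = -18.
So RHS = -∫_0^3 v(x) φ(x) dx = 18.
LHS − RHS = 9/2 ≠ 0, so the identity fails.
(For a valid weak derivative the identity must hold for EVERY test function, in particular this one. The failure shows v is NOT the weak derivative of u.)
Correct weak derivative would be u'(x) = 1 - 4*x.


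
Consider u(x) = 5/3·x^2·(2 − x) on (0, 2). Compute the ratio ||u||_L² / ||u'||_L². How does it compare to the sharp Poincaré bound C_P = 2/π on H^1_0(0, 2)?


||u||_L² / ||u'||_L² = sqrt(14)/7 < C_P = 2/π.

u(x) = 5/3·x^2·(2 − x), so u'(x) = 5*x*(4 - 3*x)/3.
u(x) = 5/3·x^2·(2 − x) vanishes at x = 0 and x = 2, so u ∈ H^1_0(0, 2). Differentiate via the product rule and integrate the resulting polynomials term by term.
  ∫_0^2 u² dx = ∫_0^2 (25*x^6/9 - 100*x^5/9 + 100*x^4/9) dx. Term by term:
    ∫_0^2 25*x^6/9 dx = 3200/63;  ∫_0^2 -100*x^5/9 dx = -3200/27;  ∫_0^2 100*x^4/9 dx = 640/9.
  Sum: 3200/63 − 3200/27 + 640/9 = 640/189.
  ∫_0^2 (u')² dx = ∫_0^2 (25*x^4 - 200*x^3/3 + 400*x^2/9) dx. Term by term:
    ∫_0^2 25*x^4 dx = 160;  ∫_0^2 -200*x^3/3 dx = -800/3;  ∫_0^2 400*x^2/9 dx = 3200/27.
  Sum: 160 − 800/3 + 3200/27 = 320/27.
∫_0^2 u² dx = 640/189, so ||u||_L² = 8*sqrt(210)/63.
∫_0^2 (u')² dx = 320/27, so ||u'||_L² = 8*sqrt(15)/9.
Ratio ||u||_L² / ||u'||_L² = sqrt(14)/7.
Sharp Poincaré constant on H^1_0(0, 2) is C_P = L/π = 2/π, achieved by sin(π/2·x).
A polynomial bump cannot attain the sharp Poincaré constant (only the first sine eigenfunction does), so the ratio is strictly less than C_P, consistent with ||u||_L² ≤ C_P ||u'||_L².


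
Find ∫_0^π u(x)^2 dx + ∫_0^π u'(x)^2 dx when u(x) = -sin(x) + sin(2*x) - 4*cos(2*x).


||u||_{H^1(0,π)}^2 = -80/3 + 87*π/2

u'(x) = 8*sin(2*x) - cos(x) + 2*cos(2*x).
Expand u² and (u')² and integrate term by term on (0, π), using: for integers n ≥ 1, ∫_0^π sin²(nx) dx = ∫_0^π cos²(nx) dx = π/2; for n ≠ n', ∫_0^π sin(nx)sin(n'x) dx = ∫_0^π cos(nx)cos(n'x) dx = 0; and by product-to-sum, ∫_0^π sin(nx)cos(n'x) dx = ½∫_0^π [sin((n+n')x) + sin((n−n')x)] dx, which is 0 when n+n' is even and 2n/(n²−n'²) when n+n' is odd (it need not vanish on (0, π)).
  u² squared terms: (-1)²·∫sin(x)² dx = 1·π/2 = π/2;  (-4)²·∫cos(2x)² dx = 16·π/2 = 8*π;  (1)²·∫sin(2x)² dx = 1·π/2 = π/2.
  u² cross terms: 2·(-1)·(-4)·∫sin(x)·cos(2x) dx = 8·(-2/3) = -16/3;  2·(-1)·(1)·∫sin(x)·sin(2x) dx = -2·(0) = 0;  2·(-4)·(1)·∫cos(2x)·sin(2x) dx = -8·(0) = 0.
  So ∫_0^π u² dx = π/2 + 8*π + π/2 − 16/3 + 0 + 0 = -16/3 + 9*π.
  (u')² squared terms: (-1)²·∫cos(x)² dx = 1·π/2 = π/2;  (2)²·∫cos(2x)² dx = 4·π/2 = 2*π;  (8)²·∫sin(2x)² dx = 64·π/2 = 32*π.
  (u')² cross terms: 2·(-1)·(2)·∫cos(x)·cos(2x) dx = -4·(0) = 0;  2·(-1)·(8)·∫cos(x)·sin(2x) dx = -16·(4/3) = -64/3;  2·(2)·(8)·∫cos(2x)·sin(2x) dx = 32·(0) = 0.
  So ∫_0^π (u')² dx = π/2 + 2*π + 32*π + 0 − 64/3 + 0 = -64/3 + 69*π/2.
||u||_{H^1}^2 = (-16/3 + 9*π) + (-64/3 + 69*π/2) = -80/3 + 87*π/2.


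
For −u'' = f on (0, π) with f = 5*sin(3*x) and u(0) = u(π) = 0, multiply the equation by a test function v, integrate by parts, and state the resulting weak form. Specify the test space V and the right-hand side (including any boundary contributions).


V = H^1_0(0, π) (so v(0) = v(π) = 0); weak form: ∫_0^π u'v' dx = ∫_0^π (5*sin(3*x)) v dx for all v ∈ V.

Multiply both sides by a test function v and integrate from 0 to π:
  ∫_0^π −u''(x) v(x) dx = ∫_0^π f(x) v(x) dx.
Integrate the LHS by parts once:
  ∫_0^π −u'' v dx = −[u'(x) v(x)]_0^π + ∫_0^π u'(x) v'(x) dx.
Thus ∫_0^π u'(x) v'(x) dx = ∫_0^π f(x) v(x) dx + [u'(x) v(x)]_0^π.
Choose V so that boundary terms are either known or forced to vanish.
u is Dirichlet: u(0) = u(π) = 0. Let V = H^1_0(0, π); then v(0) = v(π) = 0, and [u' v]_0^π = 0.
Weak formulation: find u (satisfying any essential BC) such that ∫_0^π u'(x) v'(x) dx = ∫_0^π f v dx for all v ∈ V.
Substituting f(x) = 5*sin(3*x), the right-hand side is ∫_0^π (5*sin(3*x)) v dx.


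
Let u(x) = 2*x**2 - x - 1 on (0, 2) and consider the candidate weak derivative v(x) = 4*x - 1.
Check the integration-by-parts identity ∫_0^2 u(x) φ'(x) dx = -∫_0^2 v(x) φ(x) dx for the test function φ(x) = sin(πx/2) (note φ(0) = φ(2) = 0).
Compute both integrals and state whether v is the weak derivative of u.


LHS = -12/π, RHS = -12/π. Yes, v = u' weakly.

u(x) = 2*x**2 - x - 1, classical derivative u'(x) = 4*x - 1.
φ(x) = sin(πx/2), so φ'(x) = π*cos(π*x/2)/2.
Note φ(0) = φ(2) = 0, so the boundary term u·φ vanishes.
LHS = ∫_0^2 u(x) φ'(x) dx = ∫_0^2 (π*x^2*cos(π*x/2) - π*x*cos(π*x/2)/2 - π*cos(π*x/2)/2) dx. Term by term:
  ∫_0^2 -π*cos(π*x/2)/2 dx = 0;  ∫_0^2 π*x^2*cos(π*x/2) dx = -16/π;  ∫_0^2 -π*x*cos(π*x/2)/2 dx = 4/π.
Sum: 0 − 16/π + 4/π = -12/π.
So LHS = -12/π.
∫_0^2 v(x) φ(x) dx = ∫_0^2 (4*x*sin(π*x/2) - sin(π*x/2)) dx. Term by term:
  ∫_0^2 -sin(π*x/2) dx = -4/π;  ∫_0^2 4*x*sin(π*x/2) dx = 16/π.
Sum: -4/π + 16/π = 12/π.
So RHS = -∫_0^2 v(x) φ(x) dx = -12/π.
LHS = RHS, so the identity holds for this test φ.
Moreover u is smooth here and v(x) = u'(x) = 4*x - 1 pointwise, so the identity holds for every test function. Hence v is the weak derivative of u.


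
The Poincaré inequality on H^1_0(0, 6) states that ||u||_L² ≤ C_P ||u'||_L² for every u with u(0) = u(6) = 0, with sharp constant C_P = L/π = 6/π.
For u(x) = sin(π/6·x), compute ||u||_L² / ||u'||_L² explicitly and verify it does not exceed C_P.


||u||_L² / ||u'||_L² = 6/π = C_P.

u(x) = sin(π/6·x), so u'(x) = π*cos(π*x/6)/6.
Writing u(x) = A·sin(kπx/L) with A = 1 and k = 1, use ∫_0^L sin²(kπx/L) dx = L/2 and ∫_0^L cos²(kπx/L) dx = L/2.
u² = 1·sin²(π/6·x) and (u')² = π^2/36·cos²(π/6·x), and each of sin², cos² integrates to L/2 = 3 over (0, 6).
∫_0^6 u² dx = 3, so ||u||_L² = sqrt(3).
∫_0^6 (u')² dx = π^2/12, so ||u'||_L² = sqrt(3)*π/6.
Ratio ||u||_L² / ||u'||_L² = 6/π.
Sharp Poincaré constant on H^1_0(0, 6) is C_P = L/π = 6/π, achieved by sin(π/6·x).
This is the k = 1 eigenfunction (up to amplitude), so the ratio equals the sharp Poincaré constant exactly.


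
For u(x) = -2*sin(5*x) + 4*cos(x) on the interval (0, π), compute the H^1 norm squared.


||u||_{H^1(0,π)}^2 = 68*π

u'(x) = -4*sin(x) - 10*cos(5*x).
Expand u² and (u')² and integrate term by term on (0, π), using: for integers n ≥ 1, ∫_0^π sin²(nx) dx = ∫_0^π cos²(nx) dx = π/2; for n ≠ n', ∫_0^π sin(nx)sin(n'x) dx = ∫_0^π cos(nx)cos(n'x) dx = 0; and by product-to-sum, ∫_0^π sin(nx)cos(n'x) dx = ½∫_0^π [sin((n+n')x) + sin((n−n')x)] dx, which is 0 when n+n' is even and 2n/(n²−n'²) when n+n' is odd (it need not vanish on (0, π)).
  u² squared terms: (-2)²·∫sin(5x)² dx = 4·π/2 = 2*π;  (4)²·∫cos(x)² dx = 16·π/2 = 8*π.
  u² cross terms: 2·(-2)·(4)·∫sin(5x)·cos(x) dx = -16·(0) = 0.
  So ∫_0^π u² dx = 2*π + 8*π + 0 = 10*π.
  (u')² squared terms: (-10)²·∫cos(5x)² dx = 100·π/2 = 50*π;  (-4)²·∫sin(x)² dx = 16·π/2 = 8*π.
  (u')² cross terms: 2·(-10)·(-4)·∫cos(5x)·sin(x) dx = 80·(0) = 0.
  So ∫_0^π (u')² dx = 50*π + 8*π + 0 = 58*π.
||u||_{H^1}^2 = (10*π) + (58*π) = 68*π.


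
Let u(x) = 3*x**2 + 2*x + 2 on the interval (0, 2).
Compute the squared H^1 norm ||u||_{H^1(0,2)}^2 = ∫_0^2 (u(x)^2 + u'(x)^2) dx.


||u||_{H^1}^2 = 4864/15

The H^1 norm (squared) on an interval (0, L) is
  ||u||_{H^1}^2 = ∫_0^L u(x)^2 dx + ∫_0^L u'(x)^2 dx.
Compute u'(x) = 6*x + 2.
Then u(x)^2 = 9*x**4 + 12*x**3 + 16*x**2 + 8*x + 4 and u'(x)^2 = 36*x**2 + 24*x + 4.
Integrate each monomial from 0 to 2 using ∫_0^2 c·x^n dx = c·2^(n+1)/(n+1):
  ∫_0^2 u(x)^2 dx = ∫_0^2 (9*x^4 + 12*x^3 + 16*x^2 + 8*x + 4) dx. Term by term:
    ∫_0^2 9*x^4 dx = 288/5;  ∫_0^2 12*x^3 dx = 48;  ∫_0^2 16*x^2 dx = 128/3;
    ∫_0^2 8*x dx = 16;  ∫_0^2 4 dx = 8.
  Sum: 288/5 + 48 + 128/3 + 16 + 8 = 2584/15.
  ∫_0^2 u'(x)^2 dx = ∫_0^2 (36*x^2 + 24*x + 4) dx. Term by term:
    ∫_0^2 36*x^2 dx = 96;  ∫_0^2 24*x dx = 48;  ∫_0^2 4 dx = 8.
  Sum: 96 + 48 + 8 = 152.
Adding: ||u||_{H^1}^2 = 2584/15 + 152 = 4864/15.


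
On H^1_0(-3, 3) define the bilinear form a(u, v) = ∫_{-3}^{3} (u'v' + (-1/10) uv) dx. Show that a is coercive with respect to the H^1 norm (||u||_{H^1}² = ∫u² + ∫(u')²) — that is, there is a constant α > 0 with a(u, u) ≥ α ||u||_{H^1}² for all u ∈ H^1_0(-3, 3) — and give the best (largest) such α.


α = (-18/5 + π^2)/(π^2 + 36)

Coercivity of a(·,·) on H^1_0(-3, 3) means a(u, u) ≥ α ||u||_{H^1}² for every u ∈ H^1_0.
The interval has length L = 6, and Poincaré/coercivity depend only on L. Here a(u, u) = ∫(u')² + (-1/10)·∫u².
Here c = -1/10 < 0 with |c| < (π/L)² = π^2/36, so coercivity still holds. The condition a(u,u) ≥ α||u||_{H^1}² reads (1−α)∫(u')² ≥ (α−c)∫u². Any admissible α is ≤ 1 (rapidly oscillating u have ∫u²/∫(u')² → 0), and α = 1 would force 0 ≥ (1−c)∫u², impossible since c < 1; so 1−α > 0. By the sharp Poincaré inequality on H^1_0 of an interval of length L, ∫(u')² ≥ (π/L)²∫u² with equality for the first sine mode sin(π(x−x₀)/L) (x₀ the left endpoint), so the inequality holds for all u iff (1−α)(π/L)² ≥ α − c, i.e. α ≤ ((π/L)² + c)/((π/L)² + 1) = (1 + c(L/π)²)/(1 + (L/π)²). (Direct route, valid since c ≤ 0: Poincaré gives c∫u² ≥ c(L/π)²∫(u')², so a(u,u) ≥ (1 + c(L/π)²)∫(u')², while ||u||_{H^1}² ≤ (1 + (L/π)²)∫(u')²; dividing yields the same α.) With (π/L)² = π^2/36 and c = -1/10, the largest admissible constant is α = ((π/L)² + c)/((π/L)² + 1).
Simplifying, α = (-18/5 + π^2)/(π^2 + 36).


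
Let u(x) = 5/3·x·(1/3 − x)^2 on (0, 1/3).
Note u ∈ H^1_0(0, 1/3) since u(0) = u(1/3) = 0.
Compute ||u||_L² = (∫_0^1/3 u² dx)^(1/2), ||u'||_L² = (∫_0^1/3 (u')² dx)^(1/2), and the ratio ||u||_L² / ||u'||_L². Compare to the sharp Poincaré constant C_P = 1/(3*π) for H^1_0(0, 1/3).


||u||_L² / ||u'||_L² = sqrt(14)/42 < C_P = 1/(3*π).

u(x) = 5/3·x·(1/3 − x)^2, so u'(x) = 5*x^2 - 20*x/9 + 5/27.
u(x) = 5/3·x·(1/3 − x)^2 vanishes at x = 0 and x = 1/3, so u ∈ H^1_0(0, 1/3). Differentiate via the product rule and integrate the resulting polynomials term by term.
  ∫_0^1/3 u² dx = ∫_0^1/3 (25*x^6/9 - 100*x^5/27 + 50*x^4/27 - 100*x^3/243 + 25*x^2/729) dx. Term by term:
    ∫_0^1/3 25*x^6/9 dx = 25/137781;  ∫_0^1/3 -100*x^5/27 dx = -50/59049;  ∫_0^1/3 50*x^4/27 dx = 10/6561;
    ∫_0^1/3 -100*x^3/243 dx = -25/19683;  ∫_0^1/3 25*x^2/729 dx = 25/59049.
  Sum: 25/137781 − 50/59049 + 10/6561 − 25/19683 + 25/59049 = 5/413343.
  ∫_0^1/3 (u')² dx = ∫_0^1/3 (25*x^4 - 200*x^3/9 + 550*x^2/81 - 200*x/243 + 25/729) dx. Term by term:
    ∫_0^1/3 25*x^4 dx = 5/243;  ∫_0^1/3 -200*x^3/9 dx = -50/729;  ∫_0^1/3 550*x^2/81 dx = 550/6561;
    ∫_0^1/3 -200*x/243 dx = -100/2187;  ∫_0^1/3 25/729 dx = 25/2187.
  Sum: 5/243 − 50/729 + 550/6561 − 100/2187 + 25/2187 = 10/6561.
∫_0^1/3 u² dx = 5/413343, so ||u||_L² = sqrt(35)/1701.
∫_0^1/3 (u')² dx = 10/6561, so ||u'||_L² = sqrt(10)/81.
Ratio ||u||_L² / ||u'||_L² = sqrt(14)/42.
Sharp Poincaré constant on H^1_0(0, 1/3) is C_P = L/π = 1/(3*π), achieved by sin(3*π·x).
A polynomial bump cannot attain the sharp Poincaré constant (only the first sine eigenfunction does), so the ratio is strictly less than C_P, consistent with ||u||_L² ≤ C_P ||u'||_L².


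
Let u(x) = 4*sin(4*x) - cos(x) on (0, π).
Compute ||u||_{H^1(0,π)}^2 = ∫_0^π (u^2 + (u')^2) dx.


||u||_{H^1(0,π)}^2 = -128/15 + 137*π

u'(x) = sin(x) + 16*cos(4*x).
Expand u² and (u')² and integrate term by term on (0, π), using: for integers n ≥ 1, ∫_0^π sin²(nx) dx = ∫_0^π cos²(nx) dx = π/2; for n ≠ n', ∫_0^π sin(nx)sin(n'x) dx = ∫_0^π cos(nx)cos(n'x) dx = 0; and by product-to-sum, ∫_0^π sin(nx)cos(n'x) dx = ½∫_0^π [sin((n+n')x) + sin((n−n')x)] dx, which is 0 when n+n' is even and 2n/(n²−n'²) when n+n' is odd (it need not vanish on (0, π)).
  u² squared terms: (-1)²·∫cos(x)² dx = 1·π/2 = π/2;  (4)²·∫sin(4x)² dx = 16·π/2 = 8*π.
  u² cross terms: 2·(-1)·(4)·∫cos(x)·sin(4x) dx = -8·(8/15) = -64/15.
  So ∫_0^π u² dx = π/2 + 8*π − 64/15 = -64/15 + 17*π/2.
  (u')² squared terms: (16)²·∫cos(4x)² dx = 256·π/2 = 128*π;  (1)²·∫sin(x)² dx = 1·π/2 = π/2.
  (u')² cross terms: 2·(16)·(1)·∫cos(4x)·sin(x) dx = 32·(-2/15) = -64/15.
  So ∫_0^π (u')² dx = 128*π + π/2 − 64/15 = -64/15 + 257*π/2.
||u||_{H^1}^2 = (-64/15 + 17*π/2) + (-64/15 + 257*π/2) = -128/15 + 137*π.


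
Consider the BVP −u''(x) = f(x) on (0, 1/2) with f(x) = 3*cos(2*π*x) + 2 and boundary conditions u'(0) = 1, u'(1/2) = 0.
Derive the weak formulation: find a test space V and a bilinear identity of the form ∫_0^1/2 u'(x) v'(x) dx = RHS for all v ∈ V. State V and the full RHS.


V = H^1(0, 1/2) (v unrestricted at boundary; u is determined up to an additive constant); weak form: ∫_0^1/2 u'v' dx = ∫_0^1/2 (3*cos(2*π*x) + 2) v dx − v(0) for all v ∈ V.

Multiply both sides by a test function v and integrate from 0 to 1/2:
  ∫_0^1/2 −u''(x) v(x) dx = ∫_0^1/2 f(x) v(x) dx.
Integrate the LHS by parts once:
  ∫_0^1/2 −u'' v dx = −[u'(x) v(x)]_0^1/2 + ∫_0^1/2 u'(x) v'(x) dx.
Thus ∫_0^1/2 u'(x) v'(x) dx = ∫_0^1/2 f(x) v(x) dx + [u'(x) v(x)]_0^1/2.
Choose V so that boundary terms are either known or forced to vanish.
u has inhomogeneous Neumann u'(0) = 1, u'(1/2) = 0. [u' v]_0^1/2 = (0)·v(1/2) − (1)·v(0) = − v(0). Take V = H^1(0, 1/2); boundary term becomes part of RHS.
Weak formulation: find u (satisfying any essential BC) such that ∫_0^1/2 u'(x) v'(x) dx = ∫_0^1/2 f v dx − v(0) for all v ∈ V (Neumann data are natural BCs: they enter the RHS as boundary terms).
Substituting f(x) = 3*cos(2*π*x) + 2, the right-hand side is ∫_0^1/2 (3*cos(2*π*x) + 2) v dx − v(0).
Compatibility check (pure Neumann): taking v ≡ 1 ∈ V gives 0 = ∫_0^1/2 f dx + (0) − (1), i.e. ∫_0^1/2 f dx must equal u'(0) − u'(1/2) = 1. Indeed ∫_0^1/2 (3*cos(2*π*x) + 2) dx = 1, so the data are compatible. The solution is then unique only up to an additive constant (fix it e.g. by requiring ∫_0^1/2 u dx = 0).


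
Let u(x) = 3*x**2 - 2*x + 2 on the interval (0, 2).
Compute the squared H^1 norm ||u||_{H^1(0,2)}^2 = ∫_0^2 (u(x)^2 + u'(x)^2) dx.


||u||_{H^1}^2 = 1504/15

The H^1 norm (squared) on an interval (0, L) is
  ||u||_{H^1}^2 = ∫_0^L u(x)^2 dx + ∫_0^L u'(x)^2 dx.
Compute u'(x) = 6*x - 2.
Then u(x)^2 = 9*x**4 - 12*x**3 + 16*x**2 - 8*x + 4 and u'(x)^2 = 36*x**2 - 24*x + 4.
Integrate each monomial from 0 to 2 using ∫_0^2 c·x^n dx = c·2^(n+1)/(n+1):
  ∫_0^2 u(x)^2 dx = ∫_0^2 (9*x^4 - 12*x^3 + 16*x^2 - 8*x + 4) dx. Term by term:
    ∫_0^2 9*x^4 dx = 288/5;  ∫_0^2 -12*x^3 dx = -48;  ∫_0^2 16*x^2 dx = 128/3;
    ∫_0^2 -8*x dx = -16;  ∫_0^2 4 dx = 8.
  Sum: 288/5 − 48 + 128/3 − 16 + 8 = 664/15.
  ∫_0^2 u'(x)^2 dx = ∫_0^2 (36*x^2 - 24*x + 4) dx. Term by term:
    ∫_0^2 36*x^2 dx = 96;  ∫_0^2 -24*x dx = -48;  ∫_0^2 4 dx = 8.
  Sum: 96 − 48 + 8 = 56.
Adding: ||u||_{H^1}^2 = 664/15 + 56 = 1504/15.


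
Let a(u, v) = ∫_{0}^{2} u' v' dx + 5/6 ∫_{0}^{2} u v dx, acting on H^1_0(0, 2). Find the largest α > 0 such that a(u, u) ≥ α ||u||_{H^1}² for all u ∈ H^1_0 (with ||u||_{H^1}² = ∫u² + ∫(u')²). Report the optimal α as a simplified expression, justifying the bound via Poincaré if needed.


α = (10/3 + π^2)/(4 + π^2)

Coercivity of a(·,·) on H^1_0(0, 2) means a(u, u) ≥ α ||u||_{H^1}² for every u ∈ H^1_0.
The interval has length L = 2, and Poincaré/coercivity depend only on L. Here a(u, u) = ∫(u')² + (5/6)·∫u².
Here 0 < c = 5/6 < 1. The condition a(u,u) ≥ α||u||_{H^1}² reads (1−α)∫(u')² ≥ (α−c)∫u². Any admissible α is ≤ 1 (rapidly oscillating u have ∫u²/∫(u')² → 0), and α = 1 would force 0 ≥ (1−c)∫u², impossible since c < 1; so 1−α > 0. By the sharp Poincaré inequality on H^1_0 of an interval of length L, ∫(u')² ≥ (π/L)²∫u² with equality for the first sine mode sin(π(x−x₀)/L) (x₀ the left endpoint), so the inequality holds for all u iff (1−α)(π/L)² ≥ α − c, i.e. α ≤ ((π/L)² + c)/((π/L)² + 1) = (1 + c(L/π)²)/(1 + (L/π)²). With (π/L)² = π^2/4 and c = 5/6, the largest admissible constant is α = ((π/L)² + c)/((π/L)² + 1).
Simplifying, α = (10/3 + π^2)/(4 + π^2).


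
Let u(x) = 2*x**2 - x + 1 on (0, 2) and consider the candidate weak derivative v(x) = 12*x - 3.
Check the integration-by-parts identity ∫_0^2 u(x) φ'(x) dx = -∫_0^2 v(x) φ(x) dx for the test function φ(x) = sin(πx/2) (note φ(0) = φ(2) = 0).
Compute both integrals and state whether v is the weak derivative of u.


LHS = -12/π, RHS = -36/π. No, v is not the weak derivative of u.

u(x) = 2*x**2 - x + 1, classical derivative u'(x) = 4*x - 1.
φ(x) = sin(πx/2), so φ'(x) = π*cos(π*x/2)/2.
Note φ(0) = φ(2) = 0, so the boundary term u·φ vanishes.
LHS = ∫_0^2 u(x) φ'(x) dx = ∫_0^2 (π*x^2*cos(π*x/2) - π*x*cos(π*x/2)/2 + π*cos(π*x/2)/2) dx. Term by term:
  ∫_0^2 π*cos(π*x/2)/2 dx = 0;  ∫_0^2 π*x^2*cos(π*x/2) dx = -16/π;  ∫_0^2 -π*x*cos(π*x/2)/2 dx = 4/π.
Sum: 0 − 16/π + 4/π = -12/π.
So LHS = -12/π.
∫_0^2 v(x) φ(x) dx = ∫_0^2 (12*x*sin(π*x/2) - 3*sin(π*x/2)) dx. Term by term:
  ∫_0^2 -3*sin(π*x/2) dx = -12/π;  ∫_0^2 12*x*sin(π*x/2) dx = 48/π.
Sum: -12/π + 48/π = 36/π.
So RHS = -∫_0^2 v(x) φ(x) dx = -36/π.
LHS − RHS = 24/π ≠ 0, so the identity fails.
(For a valid weak derivative the identity must hold for EVERY test function, in particular this one. The failure shows v is NOT the weak derivative of u.)
Correct weak derivative would be u'(x) = 4*x - 1.


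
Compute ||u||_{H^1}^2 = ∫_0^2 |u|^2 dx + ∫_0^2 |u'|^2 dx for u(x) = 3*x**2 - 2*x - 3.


||u||_{H^1}^2 = 1054/15

The H^1 norm (squared) on an interval (0, L) is
  ||u||_{H^1}^2 = ∫_0^L u(x)^2 dx + ∫_0^L u'(x)^2 dx.
Compute u'(x) = 6*x - 2.
Then u(x)^2 = 9*x**4 - 12*x**3 - 14*x**2 + 12*x + 9 and u'(x)^2 = 36*x**2 - 24*x + 4.
Integrate each monomial from 0 to 2 using ∫_0^2 c·x^n dx = c·2^(n+1)/(n+1):
  ∫_0^2 u(x)^2 dx = ∫_0^2 (9*x^4 - 12*x^3 - 14*x^2 + 12*x + 9) dx. Term by term:
    ∫_0^2 9*x^4 dx = 288/5;  ∫_0^2 -12*x^3 dx = -48;  ∫_0^2 -14*x^2 dx = -112/3;
    ∫_0^2 12*x dx = 24;  ∫_0^2 9 dx = 18.
  Sum: 288/5 − 48 − 112/3 + 24 + 18 = 214/15.
  ∫_0^2 u'(x)^2 dx = ∫_0^2 (36*x^2 - 24*x + 4) dx. Term by term:
    ∫_0^2 36*x^2 dx = 96;  ∫_0^2 -24*x dx = -48;  ∫_0^2 4 dx = 8.
  Sum: 96 − 48 + 8 = 56.
Adding: ||u||_{H^1}^2 = 214/15 + 56 = 1054/15.


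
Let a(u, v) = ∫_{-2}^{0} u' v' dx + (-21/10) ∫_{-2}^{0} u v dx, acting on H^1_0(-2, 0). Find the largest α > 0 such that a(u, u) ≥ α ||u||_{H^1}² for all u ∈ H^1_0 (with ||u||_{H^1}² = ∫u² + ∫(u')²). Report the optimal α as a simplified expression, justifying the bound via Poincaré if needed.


α = (-42/5 + π^2)/(4 + π^2)

Coercivity of a(·,·) on H^1_0(-2, 0) means a(u, u) ≥ α ||u||_{H^1}² for every u ∈ H^1_0.
The interval has length L = 2, and Poincaré/coercivity depend only on L. Here a(u, u) = ∫(u')² + (-21/10)·∫u².
Here c = -21/10 < 0 with |c| < (π/L)² = π^2/4, so coercivity still holds. The condition a(u,u) ≥ α||u||_{H^1}² reads (1−α)∫(u')² ≥ (α−c)∫u². Any admissible α is ≤ 1 (rapidly oscillating u have ∫u²/∫(u')² → 0), and α = 1 would force 0 ≥ (1−c)∫u², impossible since c < 1; so 1−α > 0. By the sharp Poincaré inequality on H^1_0 of an interval of length L, ∫(u')² ≥ (π/L)²∫u² with equality for the first sine mode sin(π(x−x₀)/L) (x₀ the left endpoint), so the inequality holds for all u iff (1−α)(π/L)² ≥ α − c, i.e. α ≤ ((π/L)² + c)/((π/L)² + 1) = (1 + c(L/π)²)/(1 + (L/π)²). (Direct route, valid since c ≤ 0: Poincaré gives c∫u² ≥ c(L/π)²∫(u')², so a(u,u) ≥ (1 + c(L/π)²)∫(u')², while ||u||_{H^1}² ≤ (1 + (L/π)²)∫(u')²; dividing yields the same α.) With (π/L)² = π^2/4 and c = -21/10, the largest admissible constant is α = ((π/L)² + c)/((π/L)² + 1).
Simplifying, α = (-42/5 + π^2)/(4 + π^2).


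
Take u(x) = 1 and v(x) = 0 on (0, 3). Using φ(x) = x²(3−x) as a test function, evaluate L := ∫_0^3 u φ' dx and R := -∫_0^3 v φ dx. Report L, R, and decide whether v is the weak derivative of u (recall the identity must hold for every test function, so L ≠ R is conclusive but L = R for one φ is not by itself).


LHS = 0, RHS = 0. Yes, v = u' weakly.

u(x) = 1, classical derivative u'(x) = 0.
φ(x) = x²(3−x), so φ'(x) = 3*x*(2 - x).
Note φ(0) = φ(3) = 0, so the boundary term u·φ vanishes.
LHS = ∫_0^3 u(x) φ'(x) dx = ∫_0^3 (-3*x^2 + 6*x) dx. Term by term:
  ∫_0^3 -3*x^2 dx = -27;  ∫_0^3 6*x dx = 27.
Sum: -27 + 27 = 0.
So LHS = 0.
∫_0^3 v(x) φ(x) dx = ∫_0^3 (0) dx. Term by term:
  ∫_0^3 0 dx = 0.
So RHS = -∫_0^3 v(x) φ(x) dx = 0.
LHS = RHS, so the identity holds for this test φ.
Moreover u is smooth here and v(x) = u'(x) = 0 pointwise, so the identity holds for every test function. Hence v is the weak derivative of u.


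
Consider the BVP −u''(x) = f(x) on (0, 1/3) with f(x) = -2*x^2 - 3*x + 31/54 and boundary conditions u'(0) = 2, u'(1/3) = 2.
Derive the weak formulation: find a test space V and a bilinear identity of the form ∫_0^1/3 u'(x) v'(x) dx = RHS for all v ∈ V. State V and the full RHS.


V = H^1(0, 1/3) (v unrestricted at boundary; u is determined up to an additive constant); weak form: ∫_0^1/3 u'v' dx = ∫_0^1/3 (-2*x^2 - 3*x + 31/54) v dx + 2·v(1/3) − 2·v(0) for all v ∈ V.

Multiply both sides by a test function v and integrate from 0 to 1/3:
  ∫_0^1/3 −u''(x) v(x) dx = ∫_0^1/3 f(x) v(x) dx.
Integrate the LHS by parts once:
  ∫_0^1/3 −u'' v dx = −[u'(x) v(x)]_0^1/3 + ∫_0^1/3 u'(x) v'(x) dx.
Thus ∫_0^1/3 u'(x) v'(x) dx = ∫_0^1/3 f(x) v(x) dx + [u'(x) v(x)]_0^1/3.
Choose V so that boundary terms are either known or forced to vanish.
u has inhomogeneous Neumann u'(0) = 2, u'(1/3) = 2. [u' v]_0^1/3 = (2)·v(1/3) − (2)·v(0) = 2·v(1/3) − 2·v(0). Take V = H^1(0, 1/3); boundary term becomes part of RHS.
Weak formulation: find u (satisfying any essential BC) such that ∫_0^1/3 u'(x) v'(x) dx = ∫_0^1/3 f v dx + 2·v(1/3) − 2·v(0) for all v ∈ V (Neumann data are natural BCs: they enter the RHS as boundary terms).
Substituting f(x) = -2*x^2 - 3*x + 31/54, the right-hand side is ∫_0^1/3 (-2*x^2 - 3*x + 31/54) v dx + 2·v(1/3) − 2·v(0).
Compatibility check (pure Neumann): taking v ≡ 1 ∈ V gives 0 = ∫_0^1/3 f dx + (2) − (2), i.e. ∫_0^1/3 f dx must equal u'(0) − u'(1/3) = 0. Indeed ∫_0^1/3 (-2*x^2 - 3*x + 31/54) dx = 0, so the data are compatible. The solution is then unique only up to an additive constant (fix it e.g. by requiring ∫_0^1/3 u dx = 0).


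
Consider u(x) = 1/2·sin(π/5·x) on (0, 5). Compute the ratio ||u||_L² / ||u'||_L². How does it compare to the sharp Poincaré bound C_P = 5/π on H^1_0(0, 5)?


||u||_L² / ||u'||_L² = 5/π = C_P.

u(x) = 1/2·sin(π/5·x), so u'(x) = π*cos(π*x/5)/10.
Writing u(x) = A·sin(kπx/L) with A = 1/2 and k = 1, use ∫_0^L sin²(kπx/L) dx = L/2 and ∫_0^L cos²(kπx/L) dx = L/2.
u² = 1/4·sin²(π/5·x) and (u')² = π^2/100·cos²(π/5·x), and each of sin², cos² integrates to L/2 = 5/2 over (0, 5).
∫_0^5 u² dx = 5/8, so ||u||_L² = sqrt(10)/4.
∫_0^5 (u')² dx = π^2/40, so ||u'||_L² = sqrt(10)*π/20.
Ratio ||u||_L² / ||u'||_L² = 5/π.
Sharp Poincaré constant on H^1_0(0, 5) is C_P = L/π = 5/π, achieved by sin(π/5·x).
This is the k = 1 eigenfunction (up to amplitude), so the ratio equals the sharp Poincaré constant exactly.


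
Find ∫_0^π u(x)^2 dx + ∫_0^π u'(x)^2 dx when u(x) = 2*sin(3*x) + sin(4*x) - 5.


||u||_{H^1(0,π)}^2 = -40/3 + 107*π/2

u'(x) = 6*cos(3*x) + 4*cos(4*x).
Expand u² and (u')² and integrate term by term on (0, π), using: for integers n ≥ 1, ∫_0^π sin²(nx) dx = ∫_0^π cos²(nx) dx = π/2; for n ≠ n', ∫_0^π sin(nx)sin(n'x) dx = ∫_0^π cos(nx)cos(n'x) dx = 0; and by product-to-sum, ∫_0^π sin(nx)cos(n'x) dx = ½∫_0^π [sin((n+n')x) + sin((n−n')x)] dx, which is 0 when n+n' is even and 2n/(n²−n'²) when n+n' is odd (it need not vanish on (0, π)). For the constant mode: ∫_0^π 1 dx = π, ∫_0^π cos(nx) dx = 0, ∫_0^π sin(nx) dx = (1−(−1)^n)/n.
  u² squared terms: (-5)²·∫1 dx = 25·π = 25*π;  (2)²·∫sin(3x)² dx = 4·π/2 = 2*π;  (1)²·∫sin(4x)² dx = 1·π/2 = π/2.
  u² cross terms: 2·(-5)·(2)·∫1·sin(3x) dx = -20·(2/3) = -40/3;  2·(-5)·(1)·∫1·sin(4x) dx = -10·(0) = 0;  2·(2)·(1)·∫sin(3x)·sin(4x) dx = 4·(0) = 0.
  So ∫_0^π u² dx = 25*π + 2*π + π/2 − 40/3 + 0 + 0 = -40/3 + 55*π/2.
  (u')² squared terms: (4)²·∫cos(4x)² dx = 16·π/2 = 8*π;  (6)²·∫cos(3x)² dx = 36·π/2 = 18*π.
  (u')² cross terms: 2·(4)·(6)·∫cos(4x)·cos(3x) dx = 48·(0) = 0.
  So ∫_0^π (u')² dx = 8*π + 18*π + 0 = 26*π.
||u||_{H^1}^2 = (-40/3 + 55*π/2) + (26*π) = -40/3 + 107*π/2.


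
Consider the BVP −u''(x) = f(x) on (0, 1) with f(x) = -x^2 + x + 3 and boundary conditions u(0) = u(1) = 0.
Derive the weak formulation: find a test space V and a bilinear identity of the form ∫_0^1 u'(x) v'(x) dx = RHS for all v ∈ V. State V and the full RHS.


V = H^1_0(0, 1) (so v(0) = v(1) = 0); weak form: ∫_0^1 u'v' dx = ∫_0^1 (-x^2 + x + 3) v dx for all v ∈ V.

Multiply both sides by a test function v and integrate from 0 to 1:
  ∫_0^1 −u''(x) v(x) dx = ∫_0^1 f(x) v(x) dx.
Integrate the LHS by parts once:
  ∫_0^1 −u'' v dx = −[u'(x) v(x)]_0^1 + ∫_0^1 u'(x) v'(x) dx.
Thus ∫_0^1 u'(x) v'(x) dx = ∫_0^1 f(x) v(x) dx + [u'(x) v(x)]_0^1.
Choose V so that boundary terms are either known or forced to vanish.
u is Dirichlet: u(0) = u(1) = 0. Let V = H^1_0(0, 1); then v(0) = v(1) = 0, and [u' v]_0^1 = 0.
Weak formulation: find u (satisfying any essential BC) such that ∫_0^1 u'(x) v'(x) dx = ∫_0^1 f v dx for all v ∈ V.
Substituting f(x) = -x^2 + x + 3, the right-hand side is ∫_0^1 (-x^2 + x + 3) v dx.


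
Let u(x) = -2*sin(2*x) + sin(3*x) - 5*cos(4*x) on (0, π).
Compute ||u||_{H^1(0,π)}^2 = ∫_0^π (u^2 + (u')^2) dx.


||u||_{H^1(0,π)}^2 = 1020/7 + 455*π/2

u'(x) = 20*sin(4*x) - 4*cos(2*x) + 3*cos(3*x).
Expand u² and (u')² and integrate term by term on (0, π), using: for integers n ≥ 1, ∫_0^π sin²(nx) dx = ∫_0^π cos²(nx) dx = π/2; for n ≠ n', ∫_0^π sin(nx)sin(n'x) dx = ∫_0^π cos(nx)cos(n'x) dx = 0; and by product-to-sum, ∫_0^π sin(nx)cos(n'x) dx = ½∫_0^π [sin((n+n')x) + sin((n−n')x)] dx, which is 0 when n+n' is even and 2n/(n²−n'²) when n+n' is odd (it need not vanish on (0, π)).
  u² squared terms: (-5)²·∫cos(4x)² dx = 25·π/2 = 25*π/2;  (-2)²·∫sin(2x)² dx = 4·π/2 = 2*π;  (1)²·∫sin(3x)² dx = 1·π/2 = π/2.
  u² cross terms: 2·(-5)·(-2)·∫cos(4x)·sin(2x) dx = 20·(0) = 0;  2·(-5)·(1)·∫cos(4x)·sin(3x) dx = -10·(-6/7) = 60/7;  2·(-2)·(1)·∫sin(2x)·sin(3x) dx = -4·(0) = 0.
  So ∫_0^π u² dx = 25*π/2 + 2*π + π/2 + 0 + 60/7 + 0 = 60/7 + 15*π.
  (u')² squared terms: (-4)²·∫cos(2x)² dx = 16·π/2 = 8*π;  (3)²·∫cos(3x)² dx = 9·π/2 = 9*π/2;  (20)²·∫sin(4x)² dx = 400·π/2 = 200*π.
  (u')² cross terms: 2·(-4)·(3)·∫cos(2x)·cos(3x) dx = -24·(0) = 0;  2·(-4)·(20)·∫cos(2x)·sin(4x) dx = -160·(0) = 0;  2·(3)·(20)·∫cos(3x)·sin(4x) dx = 120·(8/7) = 960/7.
  So ∫_0^π (u')² dx = 8*π + 9*π/2 + 200*π + 0 + 0 + 960/7 = 960/7 + 425*π/2.
||u||_{H^1}^2 = (60/7 + 15*π) + (960/7 + 425*π/2) = 1020/7 + 455*π/2.


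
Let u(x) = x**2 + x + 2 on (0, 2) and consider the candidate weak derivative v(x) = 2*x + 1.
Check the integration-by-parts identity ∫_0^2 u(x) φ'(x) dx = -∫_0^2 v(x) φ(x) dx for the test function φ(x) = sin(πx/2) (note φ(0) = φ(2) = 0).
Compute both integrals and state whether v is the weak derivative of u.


LHS = -12/π, RHS = -12/π. Yes, v = u' weakly.

u(x) = x**2 + x + 2, classical derivative u'(x) = 2*x + 1.
φ(x) = sin(πx/2), so φ'(x) = π*cos(π*x/2)/2.
Note φ(0) = φ(2) = 0, so the boundary term u·φ vanishes.
LHS = ∫_0^2 u(x) φ'(x) dx = ∫_0^2 (π*x^2*cos(π*x/2)/2 + π*x*cos(π*x/2)/2 + π*cos(π*x/2)) dx. Term by term:
  ∫_0^2 π*cos(π*x/2) dx = 0;  ∫_0^2 π*x*cos(π*x/2)/2 dx = -4/π;  ∫_0^2 π*x^2*cos(π*x/2)/2 dx = -8/π.
Sum: 0 − 4/π − 8/π = -12/π.
So LHS = -12/π.
∫_0^2 v(x) φ(x) dx = ∫_0^2 (2*x*sin(π*x/2) + sin(π*x/2)) dx. Term by term:
  ∫_0^2 2*x*sin(π*x/2) dx = 8/π;  ∫_0^2 sin(π*x/2) dx = 4/π.
Sum: 8/π + 4/π = 12/π.
So RHS = -∫_0^2 v(x) φ(x) dx = -12/π.
LHS = RHS, so the identity holds for this test φ.
Moreover u is smooth here and v(x) = u'(x) = 2*x + 1 pointwise, so the identity holds for every test function. Hence v is the weak derivative of u.


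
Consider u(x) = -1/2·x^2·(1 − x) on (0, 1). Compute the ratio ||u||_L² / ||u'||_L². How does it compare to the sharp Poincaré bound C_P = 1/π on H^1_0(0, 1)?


||u||_L² / ||u'||_L² = sqrt(14)/14 < C_P = 1/π.

u(x) = -1/2·x^2·(1 − x), so u'(x) = x*(3*x - 2)/2.
u(x) = -1/2·x^2·(1 − x) vanishes at x = 0 and x = 1, so u ∈ H^1_0(0, 1). Differentiate via the product rule and integrate the resulting polynomials term by term.
  ∫_0^1 u² dx = ∫_0^1 (x^6/4 - x^5/2 + x^4/4) dx. Term by term:
    ∫_0^1 x^6/4 dx = 1/28;  ∫_0^1 -x^5/2 dx = -1/12;  ∫_0^1 x^4/4 dx = 1/20.
  Sum: 1/28 − 1/12 + 1/20 = 1/420.
  ∫_0^1 (u')² dx = ∫_0^1 (9*x^4/4 - 3*x^3 + x^2) dx. Term by term:
    ∫_0^1 9*x^4/4 dx = 9/20;  ∫_0^1 -3*x^3 dx = -3/4;  ∫_0^1 x^2 dx = 1/3.
  Sum: 9/20 − 3/4 + 1/3 = 1/30.
∫_0^1 u² dx = 1/420, so ||u||_L² = sqrt(105)/210.
∫_0^1 (u')² dx = 1/30, so ||u'||_L² = sqrt(30)/30.
Ratio ||u||_L² / ||u'||_L² = sqrt(14)/14.
Sharp Poincaré constant on H^1_0(0, 1) is C_P = L/π = 1/π, achieved by sin(π·x).
A polynomial bump cannot attain the sharp Poincaré constant (only the first sine eigenfunction does), so the ratio is strictly less than C_P, consistent with ||u||_L² ≤ C_P ||u'||_L².


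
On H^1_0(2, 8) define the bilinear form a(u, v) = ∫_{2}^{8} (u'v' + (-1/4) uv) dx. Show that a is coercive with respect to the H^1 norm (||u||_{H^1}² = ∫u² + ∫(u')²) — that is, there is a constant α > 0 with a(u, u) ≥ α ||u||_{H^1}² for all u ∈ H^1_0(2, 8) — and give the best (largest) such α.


α = (-9 + π^2)/(π^2 + 36)

Coercivity of a(·,·) on H^1_0(2, 8) means a(u, u) ≥ α ||u||_{H^1}² for every u ∈ H^1_0.
The interval has length L = 6, and Poincaré/coercivity depend only on L. Here a(u, u) = ∫(u')² + (-1/4)·∫u².
Here c = -1/4 < 0 with |c| < (π/L)² = π^2/36, so coercivity still holds. The condition a(u,u) ≥ α||u||_{H^1}² reads (1−α)∫(u')² ≥ (α−c)∫u². Any admissible α is ≤ 1 (rapidly oscillating u have ∫u²/∫(u')² → 0), and α = 1 would force 0 ≥ (1−c)∫u², impossible since c < 1; so 1−α > 0. By the sharp Poincaré inequality on H^1_0 of an interval of length L, ∫(u')² ≥ (π/L)²∫u² with equality for the first sine mode sin(π(x−x₀)/L) (x₀ the left endpoint), so the inequality holds for all u iff (1−α)(π/L)² ≥ α − c, i.e. α ≤ ((π/L)² + c)/((π/L)² + 1) = (1 + c(L/π)²)/(1 + (L/π)²). (Direct route, valid since c ≤ 0: Poincaré gives c∫u² ≥ c(L/π)²∫(u')², so a(u,u) ≥ (1 + c(L/π)²)∫(u')², while ||u||_{H^1}² ≤ (1 + (L/π)²)∫(u')²; dividing yields the same α.) With (π/L)² = π^2/36 and c = -1/4, the largest admissible constant is α = ((π/L)² + c)/((π/L)² + 1).
Simplifying, α = (-9 + π^2)/(π^2 + 36).


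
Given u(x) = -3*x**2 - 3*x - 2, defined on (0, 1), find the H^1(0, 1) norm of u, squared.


||u||_{H^1}^2 = 623/10

The H^1 norm (squared) on an interval (0, L) is
  ||u||_{H^1}^2 = ∫_0^L u(x)^2 dx + ∫_0^L u'(x)^2 dx.
Compute u'(x) = -6*x - 3.
Then u(x)^2 = 9*x**4 + 18*x**3 + 21*x**2 + 12*x + 4 and u'(x)^2 = 36*x**2 + 36*x + 9.
Integrate each monomial from 0 to 1 using ∫_0^1 c·x^n dx = c·1^(n+1)/(n+1):
  ∫_0^1 u(x)^2 dx = ∫_0^1 (9*x^4 + 18*x^3 + 21*x^2 + 12*x + 4) dx. Term by term:
    ∫_0^1 9*x^4 dx = 9/5;  ∫_0^1 18*x^3 dx = 9/2;  ∫_0^1 21*x^2 dx = 7;
    ∫_0^1 12*x dx = 6;  ∫_0^1 4 dx = 4.
  Sum: 9/5 + 9/2 + 7 + 6 + 4 = 233/10.
  ∫_0^1 u'(x)^2 dx = ∫_0^1 (36*x^2 + 36*x + 9) dx. Term by term:
    ∫_0^1 36*x^2 dx = 12;  ∫_0^1 36*x dx = 18;  ∫_0^1 9 dx = 9.
  Sum: 12 + 18 + 9 = 39.
Adding: ||u||_{H^1}^2 = 233/10 + 39 = 623/10.


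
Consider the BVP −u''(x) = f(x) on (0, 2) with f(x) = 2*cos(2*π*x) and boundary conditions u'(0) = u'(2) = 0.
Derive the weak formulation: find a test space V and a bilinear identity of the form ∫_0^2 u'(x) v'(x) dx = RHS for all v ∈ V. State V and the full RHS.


V = H^1(0, 2) (no boundary constraint on v; u is determined up to an additive constant); weak form: ∫_0^2 u'v' dx = ∫_0^2 (2*cos(2*π*x)) v dx for all v ∈ V.

Multiply both sides by a test function v and integrate from 0 to 2:
  ∫_0^2 −u''(x) v(x) dx = ∫_0^2 f(x) v(x) dx.
Integrate the LHS by parts once:
  ∫_0^2 −u'' v dx = −[u'(x) v(x)]_0^2 + ∫_0^2 u'(x) v'(x) dx.
Thus ∫_0^2 u'(x) v'(x) dx = ∫_0^2 f(x) v(x) dx + [u'(x) v(x)]_0^2.
Choose V so that boundary terms are either known or forced to vanish.
u has homogeneous Neumann: u'(0) = u'(2) = 0. So [u' v]_0^2 = 0·v(2) − 0·v(0) = 0 for any v; take V = H^1(0, 2).
Weak formulation: find u (satisfying any essential BC) such that ∫_0^2 u'(x) v'(x) dx = ∫_0^2 f v dx for all v ∈ V (homogeneous Neumann, so boundary terms vanish).
Substituting f(x) = 2*cos(2*π*x), the right-hand side is ∫_0^2 (2*cos(2*π*x)) v dx.
Compatibility check (pure Neumann): taking v ≡ 1 ∈ V gives 0 = ∫_0^2 f dx + (0) − (0), i.e. ∫_0^2 f dx must equal u'(0) − u'(2) = 0. Indeed ∫_0^2 (2*cos(2*π*x)) dx = 0, so the data are compatible. The solution is then unique only up to an additive constant (fix it e.g. by requiring ∫_0^2 u dx = 0).


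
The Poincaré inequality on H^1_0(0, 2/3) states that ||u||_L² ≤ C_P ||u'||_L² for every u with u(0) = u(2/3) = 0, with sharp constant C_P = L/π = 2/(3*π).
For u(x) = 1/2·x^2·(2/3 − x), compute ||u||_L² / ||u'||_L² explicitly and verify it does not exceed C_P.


||u||_L² / ||u'||_L² = sqrt(14)/21 < C_P = 2/(3*π).

u(x) = 1/2·x^2·(2/3 − x), so u'(x) = x*(4 - 9*x)/6.
u(x) = 1/2·x^2·(2/3 − x) vanishes at x = 0 and x = 2/3, so u ∈ H^1_0(0, 2/3). Differentiate via the product rule and integrate the resulting polynomials term by term.
  ∫_0^2/3 u² dx = ∫_0^2/3 (x^6/4 - x^5/3 + x^4/9) dx. Term by term:
    ∫_0^2/3 x^6/4 dx = 32/15309;  ∫_0^2/3 -x^5/3 dx = -32/6561;  ∫_0^2/3 x^4/9 dx = 32/10935.
  Sum: 32/15309 − 32/6561 + 32/10935 = 32/229635.
  ∫_0^2/3 (u')² dx = ∫_0^2/3 (9*x^4/4 - 2*x^3 + 4*x^2/9) dx. Term by term:
    ∫_0^2/3 9*x^4/4 dx = 8/135;  ∫_0^2/3 -2*x^3 dx = -8/81;  ∫_0^2/3 4*x^2/9 dx = 32/729.
  Sum: 8/135 − 8/81 + 32/729 = 16/3645.
∫_0^2/3 u² dx = 32/229635, so ||u||_L² = 4*sqrt(70)/2835.
∫_0^2/3 (u')² dx = 16/3645, so ||u'||_L² = 4*sqrt(5)/135.
Ratio ||u||_L² / ||u'||_L² = sqrt(14)/21.
Sharp Poincaré constant on H^1_0(0, 2/3) is C_P = L/π = 2/(3*π), achieved by sin(3*π/2·x).
A polynomial bump cannot attain the sharp Poincaré constant (only the first sine eigenfunction does), so the ratio is strictly less than C_P, consistent with ||u||_L² ≤ C_P ||u'||_L².


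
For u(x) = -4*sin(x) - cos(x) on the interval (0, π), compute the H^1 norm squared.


||u||_{H^1(0,π)}^2 = 17*π

u'(x) = sin(x) - 4*cos(x).
Expand u² and (u')² and integrate term by term on (0, π), using: for integers n ≥ 1, ∫_0^π sin²(nx) dx = ∫_0^π cos²(nx) dx = π/2; for n ≠ n', ∫_0^π sin(nx)sin(n'x) dx = ∫_0^π cos(nx)cos(n'x) dx = 0; and by product-to-sum, ∫_0^π sin(nx)cos(n'x) dx = ½∫_0^π [sin((n+n')x) + sin((n−n')x)] dx, which is 0 when n+n' is even and 2n/(n²−n'²) when n+n' is odd (it need not vanish on (0, π)).
  u² squared terms: (-1)²·∫cos(x)² dx = 1·π/2 = π/2;  (-4)²·∫sin(x)² dx = 16·π/2 = 8*π.
  u² cross terms: 2·(-1)·(-4)·∫cos(x)·sin(x) dx = 8·(0) = 0.
  So ∫_0^π u² dx = π/2 + 8*π + 0 = 17*π/2.
  (u')² squared terms: (-4)²·∫cos(x)² dx = 16·π/2 = 8*π;  (1)²·∫sin(x)² dx = 1·π/2 = π/2.
  (u')² cross terms: 2·(-4)·(1)·∫cos(x)·sin(x) dx = -8·(0) = 0.
  So ∫_0^π (u')² dx = 8*π + π/2 + 0 = 17*π/2.
||u||_{H^1}^2 = (17*π/2) + (17*π/2) = 17*π.


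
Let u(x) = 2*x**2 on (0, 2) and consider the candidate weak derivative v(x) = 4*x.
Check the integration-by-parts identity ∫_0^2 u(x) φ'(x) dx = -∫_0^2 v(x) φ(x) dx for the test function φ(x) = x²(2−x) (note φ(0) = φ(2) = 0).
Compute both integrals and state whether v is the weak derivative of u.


LHS = -32/5, RHS = -32/5. Yes, v = u' weakly.

u(x) = 2*x**2, classical derivative u'(x) = 4*x.
φ(x) = x²(2−x), so φ'(x) = x*(4 - 3*x).
Note φ(0) = φ(2) = 0, so the boundary term u·φ vanishes.
LHS = ∫_0^2 u(x) φ'(x) dx = ∫_0^2 (-6*x^4 + 8*x^3) dx. Term by term:
  ∫_0^2 -6*x^4 dx = -192/5;  ∫_0^2 8*x^3 dx = 32.
Sum: -192/5 + 32 = -32/5.
So LHS = -32/5.
∫_0^2 v(x) φ(x) dx = ∫_0^2 (-4*x^4 + 8*x^3) dx. Term by term:
  ∫_0^2 -4*x^4 dx = -128/5;  ∫_0^2 8*x^3 dx = 32.
Sum: -128/5 + 32 = 32/5.
So RHS = -∫_0^2 v(x) φ(x) dx = -32/5.
LHS = RHS, so the identity holds for this test φ.
Moreover u is smooth here and v(x) = u'(x) = 4*x pointwise, so the identity holds for every test function. Hence v is the weak derivative of u.
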